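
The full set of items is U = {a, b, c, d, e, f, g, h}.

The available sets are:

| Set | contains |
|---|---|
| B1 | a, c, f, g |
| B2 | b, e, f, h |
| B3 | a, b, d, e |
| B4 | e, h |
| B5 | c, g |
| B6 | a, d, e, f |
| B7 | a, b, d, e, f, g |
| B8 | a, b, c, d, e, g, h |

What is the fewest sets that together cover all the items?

2

B1 and B8 cover everything between them: the union {a, b, c, d, e, f, g, h} is all of U.
No single set has all 8 items (the largest, B8, has 7), so 2 is optimal.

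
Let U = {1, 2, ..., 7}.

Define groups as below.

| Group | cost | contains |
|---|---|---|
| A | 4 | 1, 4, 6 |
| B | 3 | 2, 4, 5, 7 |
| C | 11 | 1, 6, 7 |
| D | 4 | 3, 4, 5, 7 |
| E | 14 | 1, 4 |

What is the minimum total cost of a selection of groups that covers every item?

11

A, B, D together cover every item (A ∪ B ∪ D = {1, 2, 3, 4, 5, 6, 7}); total cost 4 + 3 + 4 = 11.
No covering selection has total cost below 11.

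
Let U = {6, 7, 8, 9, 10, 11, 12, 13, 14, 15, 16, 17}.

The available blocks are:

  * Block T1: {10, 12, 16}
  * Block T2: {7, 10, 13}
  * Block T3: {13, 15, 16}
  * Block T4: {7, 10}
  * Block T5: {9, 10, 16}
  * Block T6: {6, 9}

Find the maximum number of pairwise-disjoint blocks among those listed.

T3, T4, T6 are pairwise disjoint (T3={13,15,16}; T4={7,10}; T6={6,9}).
Every remaining block overlaps one of these, and no 4 of the listed blocks are pairwise disjoint, so 3 is the maximum.

3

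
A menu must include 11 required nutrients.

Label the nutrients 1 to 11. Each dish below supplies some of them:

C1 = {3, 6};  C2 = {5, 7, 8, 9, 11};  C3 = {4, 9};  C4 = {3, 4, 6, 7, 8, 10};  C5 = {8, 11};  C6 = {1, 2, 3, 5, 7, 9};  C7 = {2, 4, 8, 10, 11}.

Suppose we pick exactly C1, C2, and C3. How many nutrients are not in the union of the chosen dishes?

Union of C1, C2, C3 = {3, 4, 5, 6, 7, 8, 9, 11}.
Not covered: 1, 2, 10 — 3 nutrients.

3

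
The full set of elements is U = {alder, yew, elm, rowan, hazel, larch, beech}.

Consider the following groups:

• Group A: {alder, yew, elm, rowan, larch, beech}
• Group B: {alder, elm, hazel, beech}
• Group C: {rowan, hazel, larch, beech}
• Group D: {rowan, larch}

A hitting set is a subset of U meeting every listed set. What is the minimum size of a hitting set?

Take H = {rowan, beech}. Each listed group contains at least one of these, so H is a hitting set of size 2.
The groups B, D are pairwise disjoint, so any hitting set needs a separate element for each — at least 2. Hence 2 is optimal.

2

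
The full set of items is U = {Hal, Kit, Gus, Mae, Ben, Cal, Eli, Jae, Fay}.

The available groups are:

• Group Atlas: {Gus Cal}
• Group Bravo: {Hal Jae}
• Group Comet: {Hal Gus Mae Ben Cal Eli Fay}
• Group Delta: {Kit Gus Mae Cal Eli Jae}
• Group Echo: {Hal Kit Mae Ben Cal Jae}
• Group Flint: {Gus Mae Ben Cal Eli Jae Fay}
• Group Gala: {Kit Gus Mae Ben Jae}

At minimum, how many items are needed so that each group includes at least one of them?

2

H = {Hal, Gus} meets every group (each contains at least one member of H), and |H| = 2.
The groups Atlas, Bravo are pairwise disjoint, so any hitting set needs a separate item for each — at least 2. Hence 2 is optimal.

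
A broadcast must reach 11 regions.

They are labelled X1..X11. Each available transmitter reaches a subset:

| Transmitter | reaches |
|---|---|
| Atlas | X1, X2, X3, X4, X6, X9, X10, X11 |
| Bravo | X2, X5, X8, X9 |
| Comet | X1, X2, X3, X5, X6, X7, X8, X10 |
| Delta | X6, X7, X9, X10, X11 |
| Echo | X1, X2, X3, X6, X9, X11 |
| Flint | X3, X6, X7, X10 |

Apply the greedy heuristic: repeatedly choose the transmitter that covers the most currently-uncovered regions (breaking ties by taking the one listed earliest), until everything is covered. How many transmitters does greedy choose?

2

Greedy: pick Atlas (covers 8 new) → pick Comet (covers 3 new). Total picks: 2.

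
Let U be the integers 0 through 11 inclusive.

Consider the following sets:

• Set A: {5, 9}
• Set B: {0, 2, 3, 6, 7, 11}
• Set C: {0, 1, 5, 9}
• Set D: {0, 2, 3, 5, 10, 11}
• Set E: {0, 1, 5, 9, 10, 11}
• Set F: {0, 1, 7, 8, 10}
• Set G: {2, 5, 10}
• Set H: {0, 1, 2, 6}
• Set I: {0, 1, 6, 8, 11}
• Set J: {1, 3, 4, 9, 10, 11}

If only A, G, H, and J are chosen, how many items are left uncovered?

2

Union of A, G, H, J = {0, 1, 2, 3, 4, 5, 6, 9, 10, 11}.
Not covered: 7, 8 — 2 items.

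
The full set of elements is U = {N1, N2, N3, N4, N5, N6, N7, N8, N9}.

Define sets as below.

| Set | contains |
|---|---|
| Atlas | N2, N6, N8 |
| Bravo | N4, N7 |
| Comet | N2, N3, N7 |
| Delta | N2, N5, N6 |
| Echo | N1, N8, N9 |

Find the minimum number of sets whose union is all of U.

Take {Bravo, Comet, Delta, Echo}. Their union is {N1, N2, N3, N4, N5, N6, N7, N8, N9}, which is all 9 elements.
Only Bravo contains N4, so Bravo is forced; the remaining 7 elements need at least 3 more sets (each remaining set adds at most 3) — so at least 4 sets are needed, and 4 is optimal.

4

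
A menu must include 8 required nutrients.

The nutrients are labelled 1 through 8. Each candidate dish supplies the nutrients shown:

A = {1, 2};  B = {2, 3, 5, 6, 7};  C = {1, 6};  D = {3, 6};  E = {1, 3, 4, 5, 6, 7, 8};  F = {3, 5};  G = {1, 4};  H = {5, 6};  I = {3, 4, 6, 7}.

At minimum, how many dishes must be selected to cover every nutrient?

A and E together: A ∪ E = {1, 2, 3, 4, 5, 6, 7, 8} — every nutrient is covered.
No single dish has all 8 nutrients (the largest, E, has 7), so 2 is optimal.

2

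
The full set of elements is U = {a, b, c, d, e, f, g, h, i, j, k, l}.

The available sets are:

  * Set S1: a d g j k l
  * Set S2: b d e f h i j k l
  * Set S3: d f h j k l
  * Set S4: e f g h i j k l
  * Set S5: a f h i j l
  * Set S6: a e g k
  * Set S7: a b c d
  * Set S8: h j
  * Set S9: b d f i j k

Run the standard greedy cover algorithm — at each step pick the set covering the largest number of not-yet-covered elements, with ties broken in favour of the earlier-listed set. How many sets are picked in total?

3

Greedy: pick S2 (covers 9 new) → pick S1 (covers 2 new) → pick S7 (covers 1 new). Total picks: 3.
(The true minimum cover uses only 2 sets, so greedy is not optimal here.)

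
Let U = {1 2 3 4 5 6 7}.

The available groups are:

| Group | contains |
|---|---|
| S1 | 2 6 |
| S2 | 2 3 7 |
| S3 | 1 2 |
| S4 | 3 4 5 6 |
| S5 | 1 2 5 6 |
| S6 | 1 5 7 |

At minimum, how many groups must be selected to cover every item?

S3, S4, and S6 cover everything between them: the union {1, 2, 3, 4, 5, 6, 7} is all of U.
Only S4 contains 4, so S4 is forced; the remaining 3 items need at least 2 more groups (each remaining group adds at most 2) — so at least 3 groups are needed, and 3 is optimal.

3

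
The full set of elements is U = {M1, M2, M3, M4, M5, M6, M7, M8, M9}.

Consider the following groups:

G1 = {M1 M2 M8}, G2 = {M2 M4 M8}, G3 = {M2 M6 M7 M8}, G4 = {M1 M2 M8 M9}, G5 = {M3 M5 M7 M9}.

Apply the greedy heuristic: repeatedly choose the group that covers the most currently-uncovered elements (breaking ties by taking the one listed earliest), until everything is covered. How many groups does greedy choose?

4

Greedy: pick G3 (covers 4 new) → pick G5 (covers 3 new) → pick G1 (covers 1 new) → pick G2 (covers 1 new). Total picks: 4.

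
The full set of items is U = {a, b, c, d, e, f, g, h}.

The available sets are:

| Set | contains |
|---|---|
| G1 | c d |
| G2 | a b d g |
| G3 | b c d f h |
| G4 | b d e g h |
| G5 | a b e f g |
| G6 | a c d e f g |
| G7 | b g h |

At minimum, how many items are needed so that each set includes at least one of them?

2

The 2 items {b, c} hit every set.
The sets G1, G7 are pairwise disjoint, so any hitting set needs a separate item for each — at least 2. Hence 2 is optimal.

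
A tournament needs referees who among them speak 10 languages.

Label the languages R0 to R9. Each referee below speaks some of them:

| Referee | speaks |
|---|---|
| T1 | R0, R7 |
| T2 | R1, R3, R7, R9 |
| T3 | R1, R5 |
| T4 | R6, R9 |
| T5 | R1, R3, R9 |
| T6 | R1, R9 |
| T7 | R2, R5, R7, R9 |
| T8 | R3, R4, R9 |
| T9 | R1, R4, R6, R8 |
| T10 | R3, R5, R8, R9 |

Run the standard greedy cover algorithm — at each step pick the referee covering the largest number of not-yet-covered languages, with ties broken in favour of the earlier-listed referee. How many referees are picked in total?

4

Greedy: pick T2 (covers 4 new) → pick T9 (covers 3 new) → pick T7 (covers 2 new) → pick T1 (covers 1 new). Total picks: 4.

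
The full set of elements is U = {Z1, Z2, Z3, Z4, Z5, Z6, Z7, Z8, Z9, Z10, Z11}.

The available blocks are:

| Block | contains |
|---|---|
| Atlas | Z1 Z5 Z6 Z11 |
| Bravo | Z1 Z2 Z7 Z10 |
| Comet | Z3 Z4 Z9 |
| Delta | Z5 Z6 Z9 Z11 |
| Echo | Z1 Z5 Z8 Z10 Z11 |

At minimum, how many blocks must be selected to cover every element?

Atlas, Bravo, Comet, and Echo cover everything between them: the union {Z1, Z2, Z3, Z4, Z5, Z6, Z7, Z8, Z9, Z10, Z11} is all of U.
No 3 of the 5 blocks cover everything (all 10 combinations miss at least one element), so 4 is optimal.

4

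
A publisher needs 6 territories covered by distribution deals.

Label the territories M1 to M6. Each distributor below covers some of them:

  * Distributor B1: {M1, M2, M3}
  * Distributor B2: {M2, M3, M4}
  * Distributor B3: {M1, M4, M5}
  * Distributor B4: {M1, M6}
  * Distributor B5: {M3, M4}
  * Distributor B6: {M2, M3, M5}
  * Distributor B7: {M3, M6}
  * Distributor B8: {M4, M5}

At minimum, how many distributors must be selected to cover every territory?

B1 and B7 and B8 together: B1 ∪ B7 ∪ B8 = {M1, M2, M3, M4, M5, M6} — every territory is covered.
No 2 of the 8 distributors cover everything (all 28 combinations miss at least one territory), so 3 is optimal.

3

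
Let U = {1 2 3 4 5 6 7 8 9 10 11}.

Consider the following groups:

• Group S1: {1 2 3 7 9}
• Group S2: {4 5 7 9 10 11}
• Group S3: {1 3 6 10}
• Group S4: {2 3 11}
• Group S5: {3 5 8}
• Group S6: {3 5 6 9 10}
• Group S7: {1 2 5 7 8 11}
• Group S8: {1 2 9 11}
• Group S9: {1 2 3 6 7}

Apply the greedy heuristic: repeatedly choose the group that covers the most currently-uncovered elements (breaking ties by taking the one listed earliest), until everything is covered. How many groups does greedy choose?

Greedy: pick S2 (covers 6 new) → pick S9 (covers 4 new) → pick S5 (covers 1 new). Total picks: 3.

3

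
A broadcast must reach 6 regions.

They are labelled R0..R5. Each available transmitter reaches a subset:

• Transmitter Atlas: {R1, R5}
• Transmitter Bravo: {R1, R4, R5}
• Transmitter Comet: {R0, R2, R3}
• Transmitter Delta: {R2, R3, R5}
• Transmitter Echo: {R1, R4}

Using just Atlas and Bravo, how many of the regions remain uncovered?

3

Union of Atlas, Bravo = {R1, R4, R5}.
Not covered: R0, R2, R3 — 3 regions.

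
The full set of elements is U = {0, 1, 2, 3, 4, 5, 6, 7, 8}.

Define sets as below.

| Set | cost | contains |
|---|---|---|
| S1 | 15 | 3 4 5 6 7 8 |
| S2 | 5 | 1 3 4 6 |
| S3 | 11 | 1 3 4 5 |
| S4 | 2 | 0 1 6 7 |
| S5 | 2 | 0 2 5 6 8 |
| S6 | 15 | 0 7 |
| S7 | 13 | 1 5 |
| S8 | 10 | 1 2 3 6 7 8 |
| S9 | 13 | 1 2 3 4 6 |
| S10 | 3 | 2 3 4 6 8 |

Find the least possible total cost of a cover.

S4, S5, S10 together cover every element (S4 ∪ S5 ∪ S10 = {0, 1, 2, 3, 4, 5, 6, 7, 8}); total cost 2 + 2 + 3 = 7.
No covering selection has total cost below 7.

7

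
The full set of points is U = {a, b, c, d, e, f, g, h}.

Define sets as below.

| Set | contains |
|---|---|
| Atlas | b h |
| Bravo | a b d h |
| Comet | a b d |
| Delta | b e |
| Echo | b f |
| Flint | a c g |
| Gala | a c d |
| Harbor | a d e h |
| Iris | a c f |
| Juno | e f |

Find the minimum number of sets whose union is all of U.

Echo, Flint, and Harbor cover everything between them: the union {a, b, c, d, e, f, g, h} is all of U.
Only Flint contains g, so Flint is forced; the remaining 5 points need at least 2 more sets (each remaining set adds at most 3) — so at least 3 sets are needed, and 3 is optimal.

3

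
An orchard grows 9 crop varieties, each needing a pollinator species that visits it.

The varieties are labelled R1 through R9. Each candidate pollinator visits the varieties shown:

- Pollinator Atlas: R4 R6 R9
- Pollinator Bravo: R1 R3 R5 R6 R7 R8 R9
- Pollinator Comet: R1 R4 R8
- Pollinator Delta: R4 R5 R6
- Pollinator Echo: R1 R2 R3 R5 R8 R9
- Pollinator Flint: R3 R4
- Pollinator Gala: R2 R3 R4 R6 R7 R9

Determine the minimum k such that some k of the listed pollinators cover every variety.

Echo and Gala together: Echo ∪ Gala = {R1, R2, R3, R4, R5, R6, R7, R8, R9} — every variety is covered.
No single pollinator has all 9 varieties (the largest, Bravo, has 7), so 2 is optimal.

2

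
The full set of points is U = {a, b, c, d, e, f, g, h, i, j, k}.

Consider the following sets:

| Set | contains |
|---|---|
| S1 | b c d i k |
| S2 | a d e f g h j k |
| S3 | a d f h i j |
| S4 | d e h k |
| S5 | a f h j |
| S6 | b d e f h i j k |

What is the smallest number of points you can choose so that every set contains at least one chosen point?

2

Take T = {h, k}. Each listed set contains at least one of these, so T is a hitting set of size 2.
The sets S1, S5 are pairwise disjoint, so any hitting set needs a separate point for each — at least 2. Hence 2 is optimal.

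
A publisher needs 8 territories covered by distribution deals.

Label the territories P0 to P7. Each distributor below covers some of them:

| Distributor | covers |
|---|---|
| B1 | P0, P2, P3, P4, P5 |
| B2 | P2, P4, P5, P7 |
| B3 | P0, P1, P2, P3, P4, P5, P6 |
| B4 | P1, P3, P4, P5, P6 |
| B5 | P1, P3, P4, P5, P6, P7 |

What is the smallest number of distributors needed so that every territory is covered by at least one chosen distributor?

2

B3 and B5 together: B3 ∪ B5 = {P0, P1, P2, P3, P4, P5, P6, P7} — every territory is covered.
No single distributor has all 8 territories (the largest, B3, has 7), so 2 is optimal.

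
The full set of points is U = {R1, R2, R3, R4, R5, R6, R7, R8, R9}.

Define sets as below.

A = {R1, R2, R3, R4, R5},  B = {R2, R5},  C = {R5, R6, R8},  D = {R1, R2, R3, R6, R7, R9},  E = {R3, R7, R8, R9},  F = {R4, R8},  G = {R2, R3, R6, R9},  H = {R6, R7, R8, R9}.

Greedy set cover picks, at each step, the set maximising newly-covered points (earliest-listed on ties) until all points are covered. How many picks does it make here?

Greedy: pick D (covers 6 new) → pick A (covers 2 new) → pick C (covers 1 new). Total picks: 3.
(The true minimum cover uses only 2 sets, so greedy is not optimal here.)

3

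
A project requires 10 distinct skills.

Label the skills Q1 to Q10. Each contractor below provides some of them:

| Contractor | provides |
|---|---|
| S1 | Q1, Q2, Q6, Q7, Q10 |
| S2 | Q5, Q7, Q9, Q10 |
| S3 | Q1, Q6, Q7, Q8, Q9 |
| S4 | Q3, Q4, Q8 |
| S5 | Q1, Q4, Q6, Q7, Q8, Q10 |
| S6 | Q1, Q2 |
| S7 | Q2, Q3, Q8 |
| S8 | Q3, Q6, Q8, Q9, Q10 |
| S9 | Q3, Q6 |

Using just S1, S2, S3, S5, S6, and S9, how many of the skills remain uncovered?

0

Union of S1, S2, S3, S5, S6, S9 = {Q1, Q2, Q3, Q4, Q5, Q6, Q7, Q8, Q9, Q10} — that's every skill, so 0 are uncovered.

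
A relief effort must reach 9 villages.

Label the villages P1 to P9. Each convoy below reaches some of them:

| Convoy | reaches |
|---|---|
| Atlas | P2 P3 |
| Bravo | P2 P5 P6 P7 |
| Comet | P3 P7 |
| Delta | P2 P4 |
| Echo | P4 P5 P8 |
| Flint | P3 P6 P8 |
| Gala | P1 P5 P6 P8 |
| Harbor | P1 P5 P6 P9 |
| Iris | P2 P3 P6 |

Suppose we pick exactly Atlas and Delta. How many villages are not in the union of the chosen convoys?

Union of Atlas, Delta = {P2, P3, P4}.
Not covered: P1, P5, P6, P7, P8, P9 — 6 villages.

6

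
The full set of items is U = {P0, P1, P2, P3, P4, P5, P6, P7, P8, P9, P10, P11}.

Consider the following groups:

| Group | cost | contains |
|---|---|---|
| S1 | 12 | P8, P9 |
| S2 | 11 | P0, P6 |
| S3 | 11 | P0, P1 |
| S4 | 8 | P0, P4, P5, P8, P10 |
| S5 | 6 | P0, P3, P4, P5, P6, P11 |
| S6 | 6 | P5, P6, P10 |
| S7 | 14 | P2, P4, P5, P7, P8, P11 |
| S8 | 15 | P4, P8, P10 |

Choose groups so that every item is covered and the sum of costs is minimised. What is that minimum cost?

S1, S3, S5, S6, S7 together cover every item (S1 ∪ S3 ∪ S5 ∪ S6 ∪ S7 = {P0, P1, P2, P3, P4, P5, P6, P7, P8, P9, P10, P11}); total cost 12 + 11 + 6 + 6 + 14 = 49.
The greedy pick S5, S4, S7, S3, S1 costs 51; no covering selection beats 49.

49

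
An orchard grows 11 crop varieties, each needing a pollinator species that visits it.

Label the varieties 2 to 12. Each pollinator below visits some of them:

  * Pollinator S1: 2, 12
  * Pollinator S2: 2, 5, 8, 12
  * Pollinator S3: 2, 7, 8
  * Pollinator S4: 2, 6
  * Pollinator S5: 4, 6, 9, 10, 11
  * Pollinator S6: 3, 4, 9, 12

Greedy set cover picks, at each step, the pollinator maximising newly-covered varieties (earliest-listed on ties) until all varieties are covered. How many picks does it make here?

4

Greedy: pick S5 (covers 5 new) → pick S2 (covers 4 new) → pick S3 (covers 1 new) → pick S6 (covers 1 new). Total picks: 4.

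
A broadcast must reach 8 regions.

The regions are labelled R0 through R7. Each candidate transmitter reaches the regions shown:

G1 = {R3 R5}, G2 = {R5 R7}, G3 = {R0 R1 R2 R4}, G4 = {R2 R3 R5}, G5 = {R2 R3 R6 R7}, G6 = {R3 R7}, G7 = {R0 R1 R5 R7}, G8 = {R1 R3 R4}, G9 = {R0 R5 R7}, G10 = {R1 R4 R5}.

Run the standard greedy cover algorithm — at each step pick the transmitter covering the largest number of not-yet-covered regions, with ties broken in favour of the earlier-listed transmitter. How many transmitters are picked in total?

Greedy: pick G3 (covers 4 new) → pick G5 (covers 3 new) → pick G1 (covers 1 new). Total picks: 3.

3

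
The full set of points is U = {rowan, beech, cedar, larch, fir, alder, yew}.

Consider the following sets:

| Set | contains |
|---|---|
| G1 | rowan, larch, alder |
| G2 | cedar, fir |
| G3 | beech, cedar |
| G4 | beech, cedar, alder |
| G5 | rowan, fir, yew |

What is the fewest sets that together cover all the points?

G1, G3, and G5 cover everything between them: the union {rowan, beech, cedar, larch, fir, alder, yew} is all of U.
Each set has at most 3 points, and 2·3 = 6 < 7 — so at least 3 sets are needed, and 3 is optimal.

3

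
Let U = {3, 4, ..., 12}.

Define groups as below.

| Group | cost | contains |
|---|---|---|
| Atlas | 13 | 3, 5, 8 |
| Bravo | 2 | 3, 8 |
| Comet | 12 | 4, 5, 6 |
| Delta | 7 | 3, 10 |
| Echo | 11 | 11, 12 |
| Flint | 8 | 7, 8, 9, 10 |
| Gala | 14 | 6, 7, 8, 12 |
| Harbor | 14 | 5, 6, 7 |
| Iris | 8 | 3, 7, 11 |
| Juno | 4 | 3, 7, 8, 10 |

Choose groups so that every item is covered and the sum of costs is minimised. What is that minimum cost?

Bravo, Comet, Echo, Flint together cover every item (Bravo ∪ Comet ∪ Echo ∪ Flint = {3, 4, 5, 6, 7, 8, 9, 10, 11, 12}); total cost 2 + 12 + 11 + 8 = 33.
The greedy pick Bravo, Juno, Comet, Echo, Flint costs 37; no covering selection beats 33.

33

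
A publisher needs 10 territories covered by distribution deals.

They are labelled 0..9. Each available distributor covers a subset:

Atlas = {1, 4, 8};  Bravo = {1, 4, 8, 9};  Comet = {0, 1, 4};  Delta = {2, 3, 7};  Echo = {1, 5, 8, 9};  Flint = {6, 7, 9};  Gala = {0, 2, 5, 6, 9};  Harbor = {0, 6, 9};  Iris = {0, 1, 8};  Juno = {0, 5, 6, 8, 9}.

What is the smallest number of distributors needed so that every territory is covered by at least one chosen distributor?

Take {Bravo, Delta, Juno}. Their union is {0, 1, 2, 3, 4, 5, 6, 7, 8, 9}, which is all 10 territories.
Only Delta contains 3, so Delta is forced; the remaining 7 territories need at least 2 more distributors (each remaining distributor adds at most 5) — so at least 3 distributors are needed, and 3 is optimal.

3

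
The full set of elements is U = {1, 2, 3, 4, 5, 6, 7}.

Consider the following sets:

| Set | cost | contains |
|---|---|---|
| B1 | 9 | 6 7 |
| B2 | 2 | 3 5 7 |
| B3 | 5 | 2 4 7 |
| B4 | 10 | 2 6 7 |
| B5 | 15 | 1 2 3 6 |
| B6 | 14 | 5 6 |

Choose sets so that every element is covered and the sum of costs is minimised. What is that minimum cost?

B2, B3, B5 together cover every element (B2 ∪ B3 ∪ B5 = {1, 2, 3, 4, 5, 6, 7}); total cost 2 + 5 + 15 = 22.
No covering selection has total cost below 22.

22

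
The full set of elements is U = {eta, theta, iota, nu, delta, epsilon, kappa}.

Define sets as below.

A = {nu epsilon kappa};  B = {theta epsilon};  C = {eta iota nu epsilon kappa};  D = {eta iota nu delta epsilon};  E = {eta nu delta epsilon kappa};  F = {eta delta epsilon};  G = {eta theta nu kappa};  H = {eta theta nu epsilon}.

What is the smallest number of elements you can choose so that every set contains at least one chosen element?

2

Take T = {nu, epsilon}. Each listed set contains at least one of these, so T is a hitting set of size 2.
No single element lies in every set, so at least 2 are needed and 2 is optimal.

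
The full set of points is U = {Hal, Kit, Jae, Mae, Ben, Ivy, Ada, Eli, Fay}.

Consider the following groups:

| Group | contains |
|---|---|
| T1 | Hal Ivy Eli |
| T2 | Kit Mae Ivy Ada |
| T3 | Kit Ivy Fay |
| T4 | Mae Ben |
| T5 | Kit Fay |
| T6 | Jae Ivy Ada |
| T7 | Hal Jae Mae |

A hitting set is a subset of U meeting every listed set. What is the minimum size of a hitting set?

The 3 points {Mae, Ivy, Fay} hit every group.
The groups T1, T4, T5 are pairwise disjoint, so any hitting set needs a separate point for each — at least 3. Hence 3 is optimal.

3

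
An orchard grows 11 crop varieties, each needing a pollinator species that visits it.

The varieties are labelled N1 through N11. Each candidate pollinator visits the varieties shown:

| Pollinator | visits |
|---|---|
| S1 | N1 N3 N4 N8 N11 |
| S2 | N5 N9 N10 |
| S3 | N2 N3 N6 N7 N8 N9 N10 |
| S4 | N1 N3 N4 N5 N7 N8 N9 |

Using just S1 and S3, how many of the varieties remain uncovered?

1

Union of S1, S3 = {N1, N2, N3, N4, N6, N7, N8, N9, N10, N11}.
Not covered: N5 — 1 variety.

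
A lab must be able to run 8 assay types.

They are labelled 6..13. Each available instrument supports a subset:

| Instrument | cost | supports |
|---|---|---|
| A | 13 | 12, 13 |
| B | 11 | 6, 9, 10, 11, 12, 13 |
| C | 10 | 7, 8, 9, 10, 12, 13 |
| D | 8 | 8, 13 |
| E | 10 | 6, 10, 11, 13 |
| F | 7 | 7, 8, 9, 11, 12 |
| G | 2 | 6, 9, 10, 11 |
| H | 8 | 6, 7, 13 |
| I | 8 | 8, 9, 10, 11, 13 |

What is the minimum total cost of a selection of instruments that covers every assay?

C, G together cover every assay (C ∪ G = {6, 7, 8, 9, 10, 11, 12, 13}); total cost 10 + 2 = 12.
The greedy pick G, F, D costs 17; no covering selection beats 12.

12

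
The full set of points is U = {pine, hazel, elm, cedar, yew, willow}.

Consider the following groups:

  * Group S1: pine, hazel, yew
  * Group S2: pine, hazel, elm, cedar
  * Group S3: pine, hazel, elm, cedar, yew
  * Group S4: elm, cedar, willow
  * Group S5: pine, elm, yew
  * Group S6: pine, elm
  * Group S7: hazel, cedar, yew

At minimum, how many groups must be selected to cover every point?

Take {S3, S4}. Their union is {pine, hazel, elm, cedar, yew, willow}, which is all 6 points.
No single group has all 6 points (the largest, S3, has 5), so 2 is optimal.

2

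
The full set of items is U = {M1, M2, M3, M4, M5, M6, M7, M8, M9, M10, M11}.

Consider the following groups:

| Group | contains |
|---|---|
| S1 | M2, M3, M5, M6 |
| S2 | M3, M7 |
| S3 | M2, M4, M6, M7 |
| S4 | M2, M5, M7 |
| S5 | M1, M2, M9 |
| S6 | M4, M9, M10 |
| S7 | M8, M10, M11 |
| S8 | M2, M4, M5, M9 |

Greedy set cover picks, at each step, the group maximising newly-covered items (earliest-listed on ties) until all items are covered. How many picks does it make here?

5

Greedy: pick S1 (covers 4 new) → pick S6 (covers 3 new) → pick S7 (covers 2 new) → pick S2 (covers 1 new) → pick S5 (covers 1 new). Total picks: 5.
(The true minimum cover uses only 4 groups, so greedy is not optimal here.)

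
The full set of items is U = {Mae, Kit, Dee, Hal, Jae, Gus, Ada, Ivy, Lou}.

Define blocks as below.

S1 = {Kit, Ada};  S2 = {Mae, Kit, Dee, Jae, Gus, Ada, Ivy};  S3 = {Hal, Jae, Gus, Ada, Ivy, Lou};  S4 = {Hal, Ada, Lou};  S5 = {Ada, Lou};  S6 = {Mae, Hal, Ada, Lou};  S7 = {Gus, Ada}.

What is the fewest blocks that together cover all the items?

2

Take {S2, S4}. Their union is {Mae, Kit, Dee, Hal, Jae, Gus, Ada, Ivy, Lou}, which is all 9 items.
No single block has all 9 items (the largest, S2, has 7), so 2 is optimal.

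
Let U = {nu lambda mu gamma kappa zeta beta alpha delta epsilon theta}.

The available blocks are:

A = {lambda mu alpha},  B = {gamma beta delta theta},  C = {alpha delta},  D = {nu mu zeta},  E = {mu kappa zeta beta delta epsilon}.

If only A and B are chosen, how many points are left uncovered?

4

Union of A, B = {lambda, mu, gamma, beta, alpha, delta, theta}.
Not covered: nu, kappa, zeta, epsilon — 4 points.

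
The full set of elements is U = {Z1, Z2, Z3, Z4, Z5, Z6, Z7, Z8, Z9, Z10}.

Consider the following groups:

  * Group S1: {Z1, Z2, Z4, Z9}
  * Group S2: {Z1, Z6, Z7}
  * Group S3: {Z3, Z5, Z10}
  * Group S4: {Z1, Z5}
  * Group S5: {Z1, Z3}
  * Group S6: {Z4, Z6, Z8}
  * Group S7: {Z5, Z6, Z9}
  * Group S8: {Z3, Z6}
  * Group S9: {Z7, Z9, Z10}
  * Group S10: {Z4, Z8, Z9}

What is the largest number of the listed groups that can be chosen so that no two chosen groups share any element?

S4, S8, S9 are pairwise disjoint (S4={Z1,Z5}; S8={Z3,Z6}; S9={Z7,Z9,Z10}).
Every remaining group overlaps one of these, and no 4 of the listed groups are pairwise disjoint, so 3 is the maximum.

3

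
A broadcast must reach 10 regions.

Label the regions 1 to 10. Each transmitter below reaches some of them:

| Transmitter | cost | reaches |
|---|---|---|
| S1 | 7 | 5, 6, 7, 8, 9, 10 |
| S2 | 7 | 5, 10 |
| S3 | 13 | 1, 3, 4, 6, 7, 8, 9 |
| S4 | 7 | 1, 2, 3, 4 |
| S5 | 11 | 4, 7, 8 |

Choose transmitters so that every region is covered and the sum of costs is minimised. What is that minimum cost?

14

S1, S4 together cover every region (S1 ∪ S4 = {1, 2, 3, 4, 5, 6, 7, 8, 9, 10}); total cost 7 + 7 = 14.
No covering selection has total cost below 14.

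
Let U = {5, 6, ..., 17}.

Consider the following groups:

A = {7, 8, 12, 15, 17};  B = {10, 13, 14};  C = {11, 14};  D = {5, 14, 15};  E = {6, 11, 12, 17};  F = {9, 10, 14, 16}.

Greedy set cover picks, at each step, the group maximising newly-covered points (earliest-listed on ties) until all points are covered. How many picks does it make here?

Greedy: pick A (covers 5 new) → pick F (covers 4 new) → pick E (covers 2 new) → pick B (covers 1 new) → pick D (covers 1 new). Total picks: 5.

5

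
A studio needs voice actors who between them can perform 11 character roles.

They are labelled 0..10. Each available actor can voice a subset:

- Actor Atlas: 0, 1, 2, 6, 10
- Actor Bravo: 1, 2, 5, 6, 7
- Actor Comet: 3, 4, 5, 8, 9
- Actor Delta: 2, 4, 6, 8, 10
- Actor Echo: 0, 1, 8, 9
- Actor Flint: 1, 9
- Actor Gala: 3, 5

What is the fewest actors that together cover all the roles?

3

Atlas and Bravo and Comet together: Atlas ∪ Bravo ∪ Comet = {0, 1, 2, 3, 4, 5, 6, 7, 8, 9, 10} — every role is covered.
Each actor has at most 5 roles, and 2·5 = 10 < 11 — so at least 3 actors are needed, and 3 is optimal.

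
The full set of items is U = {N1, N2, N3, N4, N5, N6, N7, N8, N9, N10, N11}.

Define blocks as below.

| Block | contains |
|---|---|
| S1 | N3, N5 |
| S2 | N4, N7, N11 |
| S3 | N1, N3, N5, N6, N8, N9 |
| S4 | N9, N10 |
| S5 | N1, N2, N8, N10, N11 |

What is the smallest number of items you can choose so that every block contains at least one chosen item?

Take H = {N5, N10, N11}. Each listed block contains at least one of these, so H is a hitting set of size 3.
The blocks S1, S2, S4 are pairwise disjoint, so any hitting set needs a separate item for each — at least 3. Hence 3 is optimal.

3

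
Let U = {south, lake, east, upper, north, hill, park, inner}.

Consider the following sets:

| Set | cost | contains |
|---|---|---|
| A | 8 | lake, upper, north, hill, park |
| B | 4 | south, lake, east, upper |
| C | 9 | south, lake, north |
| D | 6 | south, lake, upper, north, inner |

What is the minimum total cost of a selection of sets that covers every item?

A, B, D together cover every item (A ∪ B ∪ D = {south, lake, east, upper, north, hill, park, inner}); total cost 8 + 4 + 6 = 18.
No covering selection has total cost below 18.

18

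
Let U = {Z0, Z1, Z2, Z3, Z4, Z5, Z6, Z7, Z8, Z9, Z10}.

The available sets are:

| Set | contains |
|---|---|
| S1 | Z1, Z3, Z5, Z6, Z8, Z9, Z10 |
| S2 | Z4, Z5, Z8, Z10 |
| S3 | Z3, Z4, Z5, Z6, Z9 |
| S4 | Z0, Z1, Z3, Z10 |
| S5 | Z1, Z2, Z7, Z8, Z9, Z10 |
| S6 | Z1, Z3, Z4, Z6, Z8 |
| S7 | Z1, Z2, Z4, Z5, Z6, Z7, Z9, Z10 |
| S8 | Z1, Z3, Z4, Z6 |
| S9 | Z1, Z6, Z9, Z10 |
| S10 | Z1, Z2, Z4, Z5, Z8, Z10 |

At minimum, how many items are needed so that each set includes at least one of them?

Take H = {Z4, Z10}. Each listed set contains at least one of these, so H is a hitting set of size 2.
No single item lies in every set, so at least 2 are needed and 2 is optimal.

2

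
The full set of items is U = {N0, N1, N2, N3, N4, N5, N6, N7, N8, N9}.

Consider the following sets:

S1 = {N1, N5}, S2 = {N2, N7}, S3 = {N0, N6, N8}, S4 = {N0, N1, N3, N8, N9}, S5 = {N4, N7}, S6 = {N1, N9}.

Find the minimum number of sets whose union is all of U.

5

S1 and S2 and S3 and S4 and S5 together: S1 ∪ S2 ∪ S3 ∪ S4 ∪ S5 = {N0, N1, N2, N3, N4, N5, N6, N7, N8, N9} — every item is covered.
No 4 of the 6 sets cover everything (all 15 combinations miss at least one item), so 5 is optimal.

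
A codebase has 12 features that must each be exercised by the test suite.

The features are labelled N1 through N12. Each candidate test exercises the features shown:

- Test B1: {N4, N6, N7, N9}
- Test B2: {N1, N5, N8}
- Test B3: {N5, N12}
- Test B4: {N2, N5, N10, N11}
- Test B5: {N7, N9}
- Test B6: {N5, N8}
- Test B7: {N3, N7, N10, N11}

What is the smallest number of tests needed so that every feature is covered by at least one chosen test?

B1 and B2 and B3 and B4 and B7 together: B1 ∪ B2 ∪ B3 ∪ B4 ∪ B7 = {N1, N2, N3, N4, N5, N6, N7, N8, N9, N10, N11, N12} — every feature is covered.
No 4 of the 7 tests cover everything (all 35 combinations miss at least one feature), so 5 is optimal.

5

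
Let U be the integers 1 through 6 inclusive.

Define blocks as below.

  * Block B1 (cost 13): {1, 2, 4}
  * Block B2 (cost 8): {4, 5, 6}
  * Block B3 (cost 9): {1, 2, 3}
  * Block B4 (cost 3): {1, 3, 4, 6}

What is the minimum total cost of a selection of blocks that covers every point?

B2, B3 together cover every point (B2 ∪ B3 = {1, 2, 3, 4, 5, 6}); total cost 8 + 9 = 17.
The greedy pick B4, B2, B3 costs 20; no covering selection beats 17.

17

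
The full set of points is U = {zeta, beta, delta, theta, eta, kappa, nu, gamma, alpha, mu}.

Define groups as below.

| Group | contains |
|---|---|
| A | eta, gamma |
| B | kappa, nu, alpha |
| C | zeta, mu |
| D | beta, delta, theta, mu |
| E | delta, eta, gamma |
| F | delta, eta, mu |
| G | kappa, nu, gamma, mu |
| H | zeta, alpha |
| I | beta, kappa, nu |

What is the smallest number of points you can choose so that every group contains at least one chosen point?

4

The 4 points {zeta, eta, kappa, mu} hit every group.
No choice of 3 points meets every group, so 4 is the minimum.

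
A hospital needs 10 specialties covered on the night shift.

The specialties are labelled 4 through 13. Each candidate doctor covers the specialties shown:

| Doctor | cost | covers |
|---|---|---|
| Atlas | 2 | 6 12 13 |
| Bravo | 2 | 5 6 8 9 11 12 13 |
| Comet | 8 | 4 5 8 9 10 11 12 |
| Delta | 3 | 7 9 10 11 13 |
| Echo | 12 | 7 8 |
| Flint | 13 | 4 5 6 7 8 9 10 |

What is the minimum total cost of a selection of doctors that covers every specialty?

Atlas, Comet, Delta together cover every specialty (Atlas ∪ Comet ∪ Delta = {4, 5, 6, 7, 8, 9, 10, 11, 12, 13}); total cost 2 + 8 + 3 = 13.
No covering selection has total cost below 13.

13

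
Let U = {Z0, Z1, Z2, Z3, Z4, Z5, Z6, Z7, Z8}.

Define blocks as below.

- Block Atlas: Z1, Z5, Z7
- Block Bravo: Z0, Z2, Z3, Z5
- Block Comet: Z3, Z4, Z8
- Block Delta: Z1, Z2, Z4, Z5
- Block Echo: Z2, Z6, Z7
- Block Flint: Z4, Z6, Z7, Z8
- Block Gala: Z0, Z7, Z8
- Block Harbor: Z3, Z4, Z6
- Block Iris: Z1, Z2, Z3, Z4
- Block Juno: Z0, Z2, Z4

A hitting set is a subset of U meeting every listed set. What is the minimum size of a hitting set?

H = {Z2, Z4, Z7} meets every block (each contains at least one member of H), and |H| = 3.
No choice of 2 elements meets every block, so 3 is the minimum.

3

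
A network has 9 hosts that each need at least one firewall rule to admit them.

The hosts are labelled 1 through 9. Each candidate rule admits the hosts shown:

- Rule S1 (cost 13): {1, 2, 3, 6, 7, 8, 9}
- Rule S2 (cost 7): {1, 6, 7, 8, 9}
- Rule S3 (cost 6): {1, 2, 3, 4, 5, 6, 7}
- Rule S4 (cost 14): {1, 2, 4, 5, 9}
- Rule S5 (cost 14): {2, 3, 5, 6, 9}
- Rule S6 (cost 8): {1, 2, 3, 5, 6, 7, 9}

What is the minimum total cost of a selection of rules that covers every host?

S2, S3 together cover every host (S2 ∪ S3 = {1, 2, 3, 4, 5, 6, 7, 8, 9}); total cost 7 + 6 = 13.
No covering selection has total cost below 13.

13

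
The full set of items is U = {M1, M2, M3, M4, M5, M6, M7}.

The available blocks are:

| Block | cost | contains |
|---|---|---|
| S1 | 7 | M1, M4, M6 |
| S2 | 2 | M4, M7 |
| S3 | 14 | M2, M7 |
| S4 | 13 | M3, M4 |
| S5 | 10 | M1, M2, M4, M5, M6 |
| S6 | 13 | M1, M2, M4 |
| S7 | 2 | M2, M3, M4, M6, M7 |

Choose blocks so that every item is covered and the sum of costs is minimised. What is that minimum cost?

12

S5, S7 together cover every item (S5 ∪ S7 = {M1, M2, M3, M4, M5, M6, M7}); total cost 10 + 2 = 12.
No covering selection has total cost below 12.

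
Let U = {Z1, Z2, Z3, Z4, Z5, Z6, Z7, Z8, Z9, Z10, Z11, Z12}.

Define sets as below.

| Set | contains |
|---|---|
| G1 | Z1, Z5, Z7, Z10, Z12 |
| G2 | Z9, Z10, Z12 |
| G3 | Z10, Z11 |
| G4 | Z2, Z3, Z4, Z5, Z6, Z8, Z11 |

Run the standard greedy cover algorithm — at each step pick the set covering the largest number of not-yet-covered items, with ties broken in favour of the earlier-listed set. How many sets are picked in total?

3

Greedy: pick G4 (covers 7 new) → pick G1 (covers 4 new) → pick G2 (covers 1 new). Total picks: 3.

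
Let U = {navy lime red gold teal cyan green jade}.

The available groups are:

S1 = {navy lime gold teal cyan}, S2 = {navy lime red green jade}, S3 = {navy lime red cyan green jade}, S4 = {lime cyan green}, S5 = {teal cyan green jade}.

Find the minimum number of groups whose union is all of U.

Take {S1, S3}. Their union is {navy, lime, red, gold, teal, cyan, green, jade}, which is all 8 points.
No single group has all 8 points (the largest, S3, has 6), so 2 is optimal.

2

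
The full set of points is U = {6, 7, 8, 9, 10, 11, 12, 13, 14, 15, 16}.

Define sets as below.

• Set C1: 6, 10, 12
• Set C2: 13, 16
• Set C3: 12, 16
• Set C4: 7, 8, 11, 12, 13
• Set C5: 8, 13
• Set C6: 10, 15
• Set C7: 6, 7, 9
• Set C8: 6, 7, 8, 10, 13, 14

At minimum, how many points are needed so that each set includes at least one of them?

4

Take H = {7, 10, 13, 16}. Each listed set contains at least one of these, so H is a hitting set of size 4.
The sets C3, C5, C6, C7 are pairwise disjoint, so any hitting set needs a separate point for each — at least 4. Hence 4 is optimal.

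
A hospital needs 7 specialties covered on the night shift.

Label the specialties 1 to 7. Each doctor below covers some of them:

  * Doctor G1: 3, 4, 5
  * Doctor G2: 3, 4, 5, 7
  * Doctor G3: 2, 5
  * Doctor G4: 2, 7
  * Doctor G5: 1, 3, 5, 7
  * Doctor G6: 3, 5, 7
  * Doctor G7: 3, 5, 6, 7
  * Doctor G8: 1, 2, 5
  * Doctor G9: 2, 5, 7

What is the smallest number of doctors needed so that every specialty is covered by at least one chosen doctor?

3

Take {G2, G7, G8}. Their union is {1, 2, 3, 4, 5, 6, 7}, which is all 7 specialties.
Only G7 contains 6, so G7 is forced; the remaining 3 specialties need at least 2 more doctors (each remaining doctor adds at most 2) — so at least 3 doctors are needed, and 3 is optimal.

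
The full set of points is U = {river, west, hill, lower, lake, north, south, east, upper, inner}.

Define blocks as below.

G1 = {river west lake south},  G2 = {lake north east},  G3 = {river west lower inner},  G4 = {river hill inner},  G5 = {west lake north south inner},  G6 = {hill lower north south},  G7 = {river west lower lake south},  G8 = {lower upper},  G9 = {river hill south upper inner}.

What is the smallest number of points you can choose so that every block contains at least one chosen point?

H = {river, lower, north} meets every block (each contains at least one member of H), and |H| = 3.
The blocks G2, G4, G8 are pairwise disjoint, so any hitting set needs a separate point for each — at least 3. Hence 3 is optimal.

3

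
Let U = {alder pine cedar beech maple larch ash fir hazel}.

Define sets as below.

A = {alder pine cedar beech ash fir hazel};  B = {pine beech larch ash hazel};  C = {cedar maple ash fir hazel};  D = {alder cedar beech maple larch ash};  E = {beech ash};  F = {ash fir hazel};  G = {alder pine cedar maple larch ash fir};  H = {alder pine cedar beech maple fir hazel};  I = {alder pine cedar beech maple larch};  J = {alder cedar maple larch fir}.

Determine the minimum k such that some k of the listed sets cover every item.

G and H cover everything between them: the union {alder, pine, cedar, beech, maple, larch, ash, fir, hazel} is all of U.
No single set has all 9 items (the largest, A, has 7), so 2 is optimal.

2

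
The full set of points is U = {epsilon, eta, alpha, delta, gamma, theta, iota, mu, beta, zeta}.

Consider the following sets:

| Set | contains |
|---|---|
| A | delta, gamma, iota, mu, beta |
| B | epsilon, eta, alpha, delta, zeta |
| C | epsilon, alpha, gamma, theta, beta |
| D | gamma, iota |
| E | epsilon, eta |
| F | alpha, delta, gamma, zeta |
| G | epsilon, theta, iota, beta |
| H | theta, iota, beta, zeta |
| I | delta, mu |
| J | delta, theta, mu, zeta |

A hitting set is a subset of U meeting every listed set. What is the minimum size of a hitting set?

3

The 3 points {epsilon, delta, iota} hit every set.
The sets D, E, I are pairwise disjoint, so any hitting set needs a separate point for each — at least 3. Hence 3 is optimal.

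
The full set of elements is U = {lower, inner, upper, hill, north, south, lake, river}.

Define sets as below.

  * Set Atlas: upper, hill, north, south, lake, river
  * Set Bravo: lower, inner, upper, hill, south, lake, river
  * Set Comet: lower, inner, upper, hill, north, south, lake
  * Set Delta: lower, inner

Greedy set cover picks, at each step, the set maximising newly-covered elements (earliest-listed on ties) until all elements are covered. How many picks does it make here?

Greedy: pick Bravo (covers 7 new) → pick Atlas (covers 1 new). Total picks: 2.

2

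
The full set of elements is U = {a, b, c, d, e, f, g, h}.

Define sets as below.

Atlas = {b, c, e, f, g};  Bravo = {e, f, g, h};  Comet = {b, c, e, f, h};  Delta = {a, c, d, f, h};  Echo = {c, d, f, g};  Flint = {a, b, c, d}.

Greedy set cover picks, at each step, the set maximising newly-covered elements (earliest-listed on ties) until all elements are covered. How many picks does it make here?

Greedy: pick Atlas (covers 5 new) → pick Delta (covers 3 new). Total picks: 2.

2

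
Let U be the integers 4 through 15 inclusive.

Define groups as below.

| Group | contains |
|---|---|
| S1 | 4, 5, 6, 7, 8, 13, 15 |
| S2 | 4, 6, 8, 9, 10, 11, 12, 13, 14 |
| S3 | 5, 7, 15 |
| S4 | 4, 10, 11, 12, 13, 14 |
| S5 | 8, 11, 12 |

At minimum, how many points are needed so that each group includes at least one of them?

Take H = {12, 15}. Each listed group contains at least one of these, so H is a hitting set of size 2.
The groups S3, S5 are pairwise disjoint, so any hitting set needs a separate point for each — at least 2. Hence 2 is optimal.

2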